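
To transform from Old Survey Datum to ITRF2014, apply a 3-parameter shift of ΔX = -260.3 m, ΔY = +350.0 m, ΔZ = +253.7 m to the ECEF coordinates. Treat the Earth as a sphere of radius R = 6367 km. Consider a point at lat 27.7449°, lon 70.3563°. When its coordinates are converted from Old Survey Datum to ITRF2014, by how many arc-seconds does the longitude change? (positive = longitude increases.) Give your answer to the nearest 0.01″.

sin φ = 0.465536, cos φ = 0.885029, sin λ = 0.941801, cos λ = 0.336170.
East component: ΔE = −sin λ·ΔX + cos λ·ΔY = −(0.941801)(-260.3) + (0.336170)(350.0) = 362.81 m.
1° of latitude spans πR/180 = 111125 m; at latitude φ, 1° of longitude spans that × cos φ = 98349.0 m, so Δλ = 362.81 / 98349.0 × 3600 = 13.280″.

Δλ = 13.28″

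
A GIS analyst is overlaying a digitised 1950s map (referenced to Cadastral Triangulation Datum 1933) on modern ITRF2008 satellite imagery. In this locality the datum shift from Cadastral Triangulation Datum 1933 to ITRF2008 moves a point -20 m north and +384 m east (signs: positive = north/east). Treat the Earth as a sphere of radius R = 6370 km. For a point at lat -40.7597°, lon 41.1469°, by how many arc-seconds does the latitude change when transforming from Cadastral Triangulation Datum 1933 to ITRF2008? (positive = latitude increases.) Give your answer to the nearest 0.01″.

On a sphere of radius R, 1 rad of latitude = R, so Δφ = ΔN / R = -20.0 / 6370000 = -3.1397e-06 rad = -0.648″.

Δφ = -0.65″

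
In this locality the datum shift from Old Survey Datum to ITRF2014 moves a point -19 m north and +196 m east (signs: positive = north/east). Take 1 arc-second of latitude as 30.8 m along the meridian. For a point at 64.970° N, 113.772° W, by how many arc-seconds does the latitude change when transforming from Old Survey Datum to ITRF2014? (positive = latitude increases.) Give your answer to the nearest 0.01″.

1″ of latitude = 30.80 m, so Δφ = -19.0 / 30.80 = -0.617″.

Δφ = -0.62″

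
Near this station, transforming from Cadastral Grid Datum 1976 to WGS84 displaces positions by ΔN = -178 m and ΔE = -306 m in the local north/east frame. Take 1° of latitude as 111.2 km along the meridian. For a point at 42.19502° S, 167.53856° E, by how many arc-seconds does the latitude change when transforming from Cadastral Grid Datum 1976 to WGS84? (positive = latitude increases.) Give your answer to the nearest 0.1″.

1° of latitude = 111.2 km, so Δφ = -178.0 / 111200 = -0.0016007° = -5.763″.

Δφ = -5.8″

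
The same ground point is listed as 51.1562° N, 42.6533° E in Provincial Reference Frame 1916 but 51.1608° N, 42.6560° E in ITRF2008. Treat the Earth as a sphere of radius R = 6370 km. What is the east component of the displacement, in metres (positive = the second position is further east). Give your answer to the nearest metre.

ΔE = 188 m

Δφ = 51.1608° − 51.1562° = +0.0046°; Δλ = 42.6560° − 42.6533° = +0.0027°.
1° along a meridian = πR/180 = 111177 m.
ΔN = Δφ × 111177 = 511.4 m; ΔE = Δλ × 111177 × cos(51.1562°) = +0.0027 × 111177 × 0.627199 = 188.3 m.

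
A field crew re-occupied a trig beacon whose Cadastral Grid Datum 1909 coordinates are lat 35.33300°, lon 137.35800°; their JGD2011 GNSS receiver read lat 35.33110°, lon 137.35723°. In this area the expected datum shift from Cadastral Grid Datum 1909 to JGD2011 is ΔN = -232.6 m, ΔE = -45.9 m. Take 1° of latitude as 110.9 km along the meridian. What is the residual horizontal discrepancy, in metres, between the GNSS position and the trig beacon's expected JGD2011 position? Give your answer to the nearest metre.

32 m

Observed coordinate differences: Δφ = -0.00190°, Δλ = -0.00077°.
Converting to metres (1° lat = 110900 m, cos φ = 0.815805): observed ΔN = -210.7 m, observed ΔE = -69.7 m.
Subtracting the expected shift leaves a residual of -210.7 − (-232.6) = 21.9 m north and -69.7 − (-45.9) = -23.8 m east.
Residual distance = √(21.9² + (-23.8)²) = 32.3 m.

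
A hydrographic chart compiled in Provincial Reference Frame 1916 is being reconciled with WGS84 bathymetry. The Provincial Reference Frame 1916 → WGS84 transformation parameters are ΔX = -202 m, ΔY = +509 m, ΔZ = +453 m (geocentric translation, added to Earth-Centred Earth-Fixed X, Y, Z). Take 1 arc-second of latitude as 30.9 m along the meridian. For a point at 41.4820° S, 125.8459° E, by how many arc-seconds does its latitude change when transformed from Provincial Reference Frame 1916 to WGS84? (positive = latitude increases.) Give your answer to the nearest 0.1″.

sin φ = -0.662385, cos φ = 0.749164, sin λ = 0.810595, cos λ = -0.585607.
North component: ΔN = −sin φ cos λ·ΔX − sin φ sin λ·ΔY + cos φ·ΔZ = −(-0.662385)(-0.585607)(-202) − (-0.662385)(0.810595)(509) + (0.749164)(453) = 691.02 m.
1° of latitude spans 3600 × 30.90 = 111240 m, so Δφ = 691.02 / 111240 × 3600 = 22.363″.

Δφ = 22.4″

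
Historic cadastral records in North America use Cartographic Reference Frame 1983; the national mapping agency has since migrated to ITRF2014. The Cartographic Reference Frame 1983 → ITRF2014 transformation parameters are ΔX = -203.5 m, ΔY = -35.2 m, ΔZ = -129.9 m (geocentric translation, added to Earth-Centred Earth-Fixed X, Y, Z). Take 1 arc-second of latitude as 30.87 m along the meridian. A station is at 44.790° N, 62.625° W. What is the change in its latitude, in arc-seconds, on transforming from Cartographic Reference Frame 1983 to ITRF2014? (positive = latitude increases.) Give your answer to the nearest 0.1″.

Δφ = -1.6″

sin φ = 0.704510, cos φ = 0.709694, sin λ = -0.888016, cos λ = 0.459812.
North component: ΔN = −sin φ cos λ·ΔX − sin φ sin λ·ΔY + cos φ·ΔZ = −(0.704510)(0.459812)(-203.5) − (0.704510)(-0.888016)(-35.2) + (0.709694)(-129.9) = -48.29 m.
1° of latitude spans 3600 × 30.87 = 111132 m, so Δφ = -48.29 / 111132 × 3600 = -1.564″.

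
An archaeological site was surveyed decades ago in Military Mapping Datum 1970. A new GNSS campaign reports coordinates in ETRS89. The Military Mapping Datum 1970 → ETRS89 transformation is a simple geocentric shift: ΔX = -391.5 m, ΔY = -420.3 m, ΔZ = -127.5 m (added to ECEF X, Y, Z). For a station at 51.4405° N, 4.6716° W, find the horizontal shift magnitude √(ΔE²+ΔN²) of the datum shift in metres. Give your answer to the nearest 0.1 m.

At φ = 51.4405°, λ = -4.6716°: sin φ = 0.781961, cos φ = 0.623327, sin λ = -0.081444, cos λ = 0.996678.
ΔE = −sin λ·ΔX + cos λ·ΔY = −(-0.081444)·(-391.5) + (0.996678)·(-420.3) = -450.79 m.
ΔN = −sin φ cos λ·ΔX − sin φ sin λ·ΔY + cos φ·ΔZ = −(0.781961)(0.996678)(-391.5) − (0.781961)(-0.081444)(-420.3) + (0.623327)(-127.5) = 198.88 m.
Horizontal magnitude = √(ΔE² + ΔN²) = √((-450.79)² + 198.88²) = 492.71 m.

492.7 m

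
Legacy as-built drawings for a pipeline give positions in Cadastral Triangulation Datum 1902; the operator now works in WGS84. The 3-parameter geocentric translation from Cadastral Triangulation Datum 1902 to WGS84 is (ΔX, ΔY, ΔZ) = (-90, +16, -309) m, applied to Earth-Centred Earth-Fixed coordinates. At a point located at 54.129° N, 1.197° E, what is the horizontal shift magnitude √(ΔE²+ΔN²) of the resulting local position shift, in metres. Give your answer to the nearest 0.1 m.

At φ = 54.129°, λ = 1.197°: sin φ = 0.810338, cos φ = 0.585962, sin λ = 0.020890, cos λ = 0.999782.
ΔE = −sin λ·ΔX + cos λ·ΔY = −(0.020890)·(-90) + (0.999782)·(16) = 17.88 m.
ΔN = −sin φ cos λ·ΔX − sin φ sin λ·ΔY + cos φ·ΔZ = −(0.810338)(0.999782)(-90) − (0.810338)(0.020890)(16) + (0.585962)(-309) = -108.42 m.
Horizontal magnitude = √(ΔE² + ΔN²) = √(17.88² + (-108.42)²) = 109.88 m.

109.9 m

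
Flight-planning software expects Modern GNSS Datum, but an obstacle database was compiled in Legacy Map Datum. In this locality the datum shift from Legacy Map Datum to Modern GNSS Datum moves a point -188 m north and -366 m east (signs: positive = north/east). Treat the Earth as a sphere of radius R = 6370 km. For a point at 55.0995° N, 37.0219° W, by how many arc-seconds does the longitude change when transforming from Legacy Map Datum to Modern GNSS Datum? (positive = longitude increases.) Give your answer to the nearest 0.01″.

At latitude 55.0995°, cos φ = 0.572153.
One radian of longitude at latitude φ spans R cos φ, so Δλ = ΔE / (R cos φ) = -366.0 / (6370000 × 0.572153) = -1.0042e-04 rad = -20.714″.

Δλ = -20.71″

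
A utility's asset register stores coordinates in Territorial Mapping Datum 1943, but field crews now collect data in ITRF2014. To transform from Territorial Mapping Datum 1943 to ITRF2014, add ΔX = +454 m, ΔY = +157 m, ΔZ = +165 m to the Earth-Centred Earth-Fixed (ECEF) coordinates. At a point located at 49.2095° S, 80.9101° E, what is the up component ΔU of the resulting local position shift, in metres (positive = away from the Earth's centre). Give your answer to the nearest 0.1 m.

ΔU = 23.2 m

At φ = -49.2095°, λ = 80.9101°: sin φ = -0.757103, cos φ = 0.653295, sin λ = 0.987442, cos λ = 0.157984.
ΔU = cos φ cos λ·ΔX + cos φ sin λ·ΔY + sin φ·ΔZ = (0.653295)(0.157984)(454) + (0.653295)(0.987442)(157) + (-0.757103)(165) = 23.21 m.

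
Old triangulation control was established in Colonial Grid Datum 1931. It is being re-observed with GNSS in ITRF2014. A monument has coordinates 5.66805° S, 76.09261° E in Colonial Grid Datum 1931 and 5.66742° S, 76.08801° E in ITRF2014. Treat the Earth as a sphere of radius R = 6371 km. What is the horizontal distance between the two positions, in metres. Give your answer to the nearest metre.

Δφ = -5.66742° − -5.66805° = +0.00063°; Δλ = 76.08801° − 76.09261° = -0.00460°.
1° along a meridian = πR/180 = 111195 m.
ΔN = Δφ × 111195 = 70.1 m; ΔE = Δλ × 111195 × cos(-5.66805°) = -0.00460 × 111195 × 0.995111 = -509.0 m.
Distance = √(ΔE² + ΔN²) = √((-509.0)² + 70.1²) = 513.8 m.

514 m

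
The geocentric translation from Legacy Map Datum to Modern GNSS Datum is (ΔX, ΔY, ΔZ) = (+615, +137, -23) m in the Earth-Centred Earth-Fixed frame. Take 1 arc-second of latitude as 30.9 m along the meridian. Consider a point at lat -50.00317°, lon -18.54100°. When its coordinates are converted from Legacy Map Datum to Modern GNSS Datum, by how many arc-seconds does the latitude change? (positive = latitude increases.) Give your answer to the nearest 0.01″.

sin φ = -0.766080, cos φ = 0.642745, sin λ = -0.317983, cos λ = 0.948096.
North component: ΔN = −sin φ cos λ·ΔX − sin φ sin λ·ΔY + cos φ·ΔZ = −(-0.766080)(0.948096)(615) − (-0.766080)(-0.317983)(137) + (0.642745)(-23) = 398.53 m.
1° of latitude spans 3600 × 30.90 = 111240 m, so Δφ = 398.53 / 111240 × 3600 = 12.897″.

Δφ = 12.90″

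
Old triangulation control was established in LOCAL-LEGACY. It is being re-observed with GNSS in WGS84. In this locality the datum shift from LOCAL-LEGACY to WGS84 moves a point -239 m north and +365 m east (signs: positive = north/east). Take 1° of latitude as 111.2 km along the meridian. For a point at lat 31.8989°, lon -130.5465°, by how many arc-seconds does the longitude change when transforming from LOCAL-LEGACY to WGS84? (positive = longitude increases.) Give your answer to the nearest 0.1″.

Δλ = 13.9″

At latitude 31.8989°, cos φ = 0.848982.
1° of longitude at this latitude = 111.2 × cos φ = 94.41 km, so Δλ = 365.0 / 94406.8 = 0.0038662° = 13.918″.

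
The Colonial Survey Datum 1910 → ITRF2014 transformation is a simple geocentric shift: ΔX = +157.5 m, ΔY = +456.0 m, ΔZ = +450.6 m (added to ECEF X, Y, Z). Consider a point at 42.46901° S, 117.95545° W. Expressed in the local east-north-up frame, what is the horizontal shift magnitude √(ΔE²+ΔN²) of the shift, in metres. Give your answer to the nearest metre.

75 m

At φ = -42.46901°, λ = -117.95545°: sin φ = -0.675191, cos φ = 0.737643, sin λ = -0.883312, cos λ = -0.468785.
ΔE = −sin λ·ΔX + cos λ·ΔY = −(-0.883312)·(157.5) + (-0.468785)·(456.0) = -74.64 m.
ΔN = −sin φ cos λ·ΔX − sin φ sin λ·ΔY + cos φ·ΔZ = −(-0.675191)(-0.468785)(157.5) − (-0.675191)(-0.883312)(456.0) + (0.737643)(450.6) = 10.57 m.
Horizontal magnitude = √(ΔE² + ΔN²) = √((-74.64)² + 10.57²) = 75.39 m.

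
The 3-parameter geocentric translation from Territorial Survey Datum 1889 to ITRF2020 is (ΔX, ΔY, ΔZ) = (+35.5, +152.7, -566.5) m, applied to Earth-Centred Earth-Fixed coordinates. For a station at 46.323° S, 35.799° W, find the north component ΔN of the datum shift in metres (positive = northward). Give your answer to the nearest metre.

ΔN = -435 m

At φ = -46.323°, λ = -35.799°: sin φ = -0.723244, cos φ = 0.690592, sin λ = -0.584944, cos λ = 0.811074.
ΔN = −sin φ cos λ·ΔX − sin φ sin λ·ΔY + cos φ·ΔZ = −(-0.723244)(0.811074)(35.5) − (-0.723244)(-0.584944)(152.7) + (0.690592)(-566.5) = -435.00 m.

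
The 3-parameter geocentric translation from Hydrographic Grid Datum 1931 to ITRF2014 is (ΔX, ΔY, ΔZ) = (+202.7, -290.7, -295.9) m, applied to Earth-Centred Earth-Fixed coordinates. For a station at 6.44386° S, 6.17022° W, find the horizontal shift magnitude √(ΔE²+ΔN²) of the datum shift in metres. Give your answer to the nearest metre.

At φ = -6.44386°, λ = -6.17022°: sin φ = -0.112230, cos φ = 0.993682, sin λ = -0.107483, cos λ = 0.994207.
ΔE = −sin λ·ΔX + cos λ·ΔY = −(-0.107483)·(202.7) + (0.994207)·(-290.7) = -267.23 m.
ΔN = −sin φ cos λ·ΔX − sin φ sin λ·ΔY + cos φ·ΔZ = −(-0.112230)(0.994207)(202.7) − (-0.112230)(-0.107483)(-290.7) + (0.993682)(-295.9) = -267.91 m.
Horizontal magnitude = √(ΔE² + ΔN²) = √((-267.23)² + (-267.91)²) = 378.40 m.

378 m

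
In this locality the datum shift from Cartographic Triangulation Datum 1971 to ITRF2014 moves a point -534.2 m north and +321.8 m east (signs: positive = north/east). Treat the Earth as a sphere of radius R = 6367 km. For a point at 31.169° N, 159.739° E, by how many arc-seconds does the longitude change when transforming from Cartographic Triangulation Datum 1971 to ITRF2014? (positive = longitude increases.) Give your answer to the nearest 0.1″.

Δλ = 12.2″

At latitude 31.169°, cos φ = 0.855644.
One radian of longitude at latitude φ spans R cos φ, so Δλ = ΔE / (R cos φ) = 321.8 / (6367000 × 0.855644) = 5.9069e-05 rad = 12.184″.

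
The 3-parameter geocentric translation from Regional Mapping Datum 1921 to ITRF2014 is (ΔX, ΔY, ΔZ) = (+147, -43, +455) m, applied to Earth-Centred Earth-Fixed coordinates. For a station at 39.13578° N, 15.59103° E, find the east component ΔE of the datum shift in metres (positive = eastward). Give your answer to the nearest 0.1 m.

The local east axis at (φ, λ) is (−sin λ, cos λ, 0), so ΔE = −sin(15.59103°)·147 + cos(15.59103°)·(-43) = -80.93 m.

ΔE = -80.9 m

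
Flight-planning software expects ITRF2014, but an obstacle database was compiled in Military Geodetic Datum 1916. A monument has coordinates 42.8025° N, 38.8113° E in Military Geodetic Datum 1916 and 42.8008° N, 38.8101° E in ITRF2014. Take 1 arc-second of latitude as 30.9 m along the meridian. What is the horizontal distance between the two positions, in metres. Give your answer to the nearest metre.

Δφ = 42.8008° − 42.8025° = -0.0017°; Δλ = 38.8101° − 38.8113° = -0.0012°.
1° of latitude = 3600 × 30.90 = 111240 m.
ΔN = Δφ × 111240 = -189.1 m; ΔE = Δλ × 111240 × cos(42.8025°) = -0.0012 × 111240 × 0.733700 = -97.9 m.
Distance = √(ΔE² + ΔN²) = √((-97.9)² + (-189.1)²) = 213.0 m.

213 m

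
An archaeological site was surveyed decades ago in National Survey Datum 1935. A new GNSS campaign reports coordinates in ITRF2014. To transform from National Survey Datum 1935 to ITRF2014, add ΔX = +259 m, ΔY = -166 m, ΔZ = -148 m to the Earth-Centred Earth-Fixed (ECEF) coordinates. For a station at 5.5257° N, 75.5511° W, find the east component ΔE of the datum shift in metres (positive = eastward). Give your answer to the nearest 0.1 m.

At φ = 5.5257°, λ = -75.5511°: sin φ = 0.096292, cos φ = 0.995353, sin λ = -0.968371, cos λ = 0.249516.
ΔE = −sin λ·ΔX + cos λ·ΔY = −(-0.968371)·(259) + (0.249516)·(-166) = 209.39 m.

ΔE = 209.4 m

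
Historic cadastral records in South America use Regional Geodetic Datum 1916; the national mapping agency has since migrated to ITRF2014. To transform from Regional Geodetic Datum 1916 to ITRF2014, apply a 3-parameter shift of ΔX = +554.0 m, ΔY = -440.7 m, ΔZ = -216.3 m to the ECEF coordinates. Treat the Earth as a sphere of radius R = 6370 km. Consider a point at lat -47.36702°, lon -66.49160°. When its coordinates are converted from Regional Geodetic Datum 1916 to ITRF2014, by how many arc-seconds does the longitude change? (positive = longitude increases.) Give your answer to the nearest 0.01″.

Δλ = 15.88″

sin φ = -0.735707, cos φ = 0.677300, sin λ = -0.917002, cos λ = 0.398884.
East component: ΔE = −sin λ·ΔX + cos λ·ΔY = −(-0.917002)(554.0) + (0.398884)(-440.7) = 332.23 m.
1° of latitude spans πR/180 = 111177 m; at latitude φ, 1° of longitude spans that × cos φ = 75300.5 m, so Δλ = 332.23 / 75300.5 × 3600 = 15.883″.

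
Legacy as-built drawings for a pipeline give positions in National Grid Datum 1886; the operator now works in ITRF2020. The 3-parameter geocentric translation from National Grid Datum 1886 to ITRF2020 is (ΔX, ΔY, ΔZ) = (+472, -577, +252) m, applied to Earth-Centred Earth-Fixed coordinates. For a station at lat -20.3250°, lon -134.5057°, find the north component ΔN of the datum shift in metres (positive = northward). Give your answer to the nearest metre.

ΔN = 264 m

The local north axis is (−sin φ cos λ, −sin φ sin λ, cos φ), giving ΔN = -114.923 + 142.934 + 236.310 = 264.32 m.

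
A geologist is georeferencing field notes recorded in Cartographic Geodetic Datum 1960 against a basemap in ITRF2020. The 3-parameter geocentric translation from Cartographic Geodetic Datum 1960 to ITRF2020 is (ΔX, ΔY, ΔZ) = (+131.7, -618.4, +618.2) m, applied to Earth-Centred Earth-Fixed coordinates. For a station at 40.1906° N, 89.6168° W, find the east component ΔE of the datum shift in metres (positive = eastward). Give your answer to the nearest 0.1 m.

ΔE = 127.6 m

At φ = 40.1906°, λ = -89.6168°: sin φ = 0.645332, cos φ = 0.763902, sin λ = -0.999978, cos λ = 0.006688.
ΔE = −sin λ·ΔX + cos λ·ΔY = −(-0.999978)·(131.7) + (0.006688)·(-618.4) = 127.56 m.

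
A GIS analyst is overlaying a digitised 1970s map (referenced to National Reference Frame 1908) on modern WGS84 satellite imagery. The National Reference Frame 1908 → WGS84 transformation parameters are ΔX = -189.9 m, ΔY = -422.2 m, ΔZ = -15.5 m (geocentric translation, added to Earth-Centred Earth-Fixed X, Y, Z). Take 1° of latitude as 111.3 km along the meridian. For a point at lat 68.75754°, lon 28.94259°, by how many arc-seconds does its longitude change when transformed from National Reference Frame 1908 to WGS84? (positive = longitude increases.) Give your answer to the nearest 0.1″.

sin φ = 0.932056, cos φ = 0.362315, sin λ = 0.483933, cos λ = 0.875105.
East component: ΔE = −sin λ·ΔX + cos λ·ΔY = −(0.483933)(-189.9) + (0.875105)(-422.2) = -277.57 m.
1° of latitude spans 111300 m; at latitude φ, 1° of longitude spans that × cos φ = 40325.7 m, so Δλ = -277.57 / 40325.7 × 3600 = -24.780″.

Δλ = -24.8″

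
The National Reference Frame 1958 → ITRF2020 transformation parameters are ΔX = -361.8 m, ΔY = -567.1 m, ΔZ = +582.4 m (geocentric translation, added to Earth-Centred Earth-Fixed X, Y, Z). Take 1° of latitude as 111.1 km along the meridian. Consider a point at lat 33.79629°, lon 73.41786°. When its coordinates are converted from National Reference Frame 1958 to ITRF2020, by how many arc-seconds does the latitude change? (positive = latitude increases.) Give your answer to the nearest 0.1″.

sin φ = 0.556242, cos φ = 0.831020, sin λ = 0.958412, cos λ = 0.285390.
North component: ΔN = −sin φ cos λ·ΔX − sin φ sin λ·ΔY + cos φ·ΔZ = −(0.556242)(0.285390)(-361.8) − (0.556242)(0.958412)(-567.1) + (0.831020)(582.4) = 843.75 m.
1° of latitude spans 111100 m, so Δφ = 843.75 / 111100 × 3600 = 27.340″.

Δφ = 27.3″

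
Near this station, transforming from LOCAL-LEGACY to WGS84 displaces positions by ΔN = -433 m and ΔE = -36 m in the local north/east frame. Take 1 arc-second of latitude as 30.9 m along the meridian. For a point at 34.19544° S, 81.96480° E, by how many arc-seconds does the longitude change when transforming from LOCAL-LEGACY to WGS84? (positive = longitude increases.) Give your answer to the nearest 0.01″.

At latitude -34.19544°, cos φ = 0.827125.
1″ of longitude at this latitude = 30.90 × cos φ = 25.5582 m, so Δλ = -36.0 / 25.5582 = -1.409″.

Δλ = -1.41″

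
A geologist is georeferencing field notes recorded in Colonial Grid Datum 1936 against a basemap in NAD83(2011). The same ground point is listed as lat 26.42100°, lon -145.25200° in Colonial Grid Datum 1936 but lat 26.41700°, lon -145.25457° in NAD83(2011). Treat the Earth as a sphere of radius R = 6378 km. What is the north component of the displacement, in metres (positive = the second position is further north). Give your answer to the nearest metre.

Δφ = 26.41700° − 26.42100° = -0.00400°; Δλ = -145.25457° − -145.25200° = -0.00257°.
1° along a meridian = πR/180 = 111317 m.
ΔN = Δφ × 111317 = -445.3 m; ΔE = Δλ × 111317 × cos(26.42100°) = -0.00257 × 111317 × 0.895549 = -256.2 m.

ΔN = -445 m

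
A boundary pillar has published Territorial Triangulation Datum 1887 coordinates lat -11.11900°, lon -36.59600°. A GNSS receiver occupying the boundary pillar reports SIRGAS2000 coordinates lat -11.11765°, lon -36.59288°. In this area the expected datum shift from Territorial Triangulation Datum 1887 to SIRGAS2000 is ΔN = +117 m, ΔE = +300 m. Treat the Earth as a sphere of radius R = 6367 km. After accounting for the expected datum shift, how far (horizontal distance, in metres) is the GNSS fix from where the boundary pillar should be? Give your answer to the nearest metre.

Observed coordinate differences: Δφ = +0.00135°, Δλ = +0.00312°.
Converting to metres (1° lat = 111125 m, cos φ = 0.981229): observed ΔN = 150.0 m, observed ΔE = 340.2 m.
Subtracting the expected shift leaves a residual of 150.0 − (117) = 33.0 m north and 340.2 − (300) = 40.2 m east.
Residual distance = √(33.0² + 40.2²) = 52.0 m.

52 m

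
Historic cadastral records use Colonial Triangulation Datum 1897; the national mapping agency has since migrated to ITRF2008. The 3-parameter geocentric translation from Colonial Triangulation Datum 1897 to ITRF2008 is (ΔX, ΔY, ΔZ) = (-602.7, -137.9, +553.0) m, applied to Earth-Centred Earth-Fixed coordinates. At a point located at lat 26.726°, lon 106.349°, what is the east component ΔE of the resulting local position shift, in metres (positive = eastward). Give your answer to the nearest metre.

At φ = 26.726°, λ = 106.349°: sin φ = 0.449724, cos φ = 0.893167, sin λ = 0.959565, cos λ = -0.281487.
ΔE = −sin λ·ΔX + cos λ·ΔY = −(0.959565)·(-602.7) + (-0.281487)·(-137.9) = 617.15 m.

ΔE = 617 m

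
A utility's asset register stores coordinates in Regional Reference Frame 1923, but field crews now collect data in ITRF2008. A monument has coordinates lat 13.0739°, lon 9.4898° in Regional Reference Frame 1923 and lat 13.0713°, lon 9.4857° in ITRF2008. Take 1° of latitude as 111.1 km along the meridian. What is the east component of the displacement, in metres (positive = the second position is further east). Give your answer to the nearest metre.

Δφ = 13.0713° − 13.0739° = -0.0026°; Δλ = 9.4857° − 9.4898° = -0.0041°.
ΔN = Δφ × 111100 = -288.9 m; ΔE = Δλ × 111100 × cos(13.0739°) = -0.0041 × 111100 × 0.974079 = -443.7 m.

ΔE = -444 m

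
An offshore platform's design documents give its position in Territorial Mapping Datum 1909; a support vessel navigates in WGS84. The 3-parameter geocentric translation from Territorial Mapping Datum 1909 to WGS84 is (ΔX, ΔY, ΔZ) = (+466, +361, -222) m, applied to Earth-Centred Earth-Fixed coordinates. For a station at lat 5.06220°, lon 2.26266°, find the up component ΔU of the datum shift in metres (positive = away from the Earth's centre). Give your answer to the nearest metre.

The local up (radial) axis is (cos φ cos λ, cos φ sin λ, sin φ), giving ΔU = 463.820 + 14.197 − 19.589 = 458.43 m.

ΔU = 458 m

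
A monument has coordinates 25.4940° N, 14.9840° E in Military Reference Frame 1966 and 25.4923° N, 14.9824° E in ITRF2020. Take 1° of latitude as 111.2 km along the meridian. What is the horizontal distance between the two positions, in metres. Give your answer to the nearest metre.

Δφ = 25.4923° − 25.4940° = -0.0017°; Δλ = 14.9824° − 14.9840° = -0.0016°.
ΔN = Δφ × 111200 = -189.0 m; ΔE = Δλ × 111200 × cos(25.4940°) = -0.0016 × 111200 × 0.902630 = -160.6 m.
Distance = √(ΔE² + ΔN²) = √((-160.6)² + (-189.0)²) = 248.0 m.

248 m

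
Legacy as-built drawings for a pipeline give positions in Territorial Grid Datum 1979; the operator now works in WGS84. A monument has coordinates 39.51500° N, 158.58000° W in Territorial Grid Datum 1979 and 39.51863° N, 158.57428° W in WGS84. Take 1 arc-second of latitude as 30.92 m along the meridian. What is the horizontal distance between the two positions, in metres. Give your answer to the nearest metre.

Δφ = 39.51863° − 39.51500° = +0.00363°; Δλ = -158.57428° − -158.58000° = +0.00572°.
1° of latitude = 3600 × 30.92 = 111312 m.
ΔN = Δφ × 111312 = 404.1 m; ΔE = Δλ × 111312 × cos(39.51500°) = +0.00572 × 111312 × 0.771458 = 491.2 m.
Distance = √(ΔE² + ΔN²) = √(491.2² + 404.1²) = 636.0 m.

636 m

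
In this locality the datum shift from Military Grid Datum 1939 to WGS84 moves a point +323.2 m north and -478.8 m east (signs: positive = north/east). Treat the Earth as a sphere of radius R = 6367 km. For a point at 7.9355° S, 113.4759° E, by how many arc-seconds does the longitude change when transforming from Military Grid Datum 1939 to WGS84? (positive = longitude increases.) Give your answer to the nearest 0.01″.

At latitude -7.9355°, cos φ = 0.990424.
One radian of longitude at latitude φ spans R cos φ, so Δλ = ΔE / (R cos φ) = -478.8 / (6367000 × 0.990424) = -7.5927e-05 rad = -15.661″.

Δλ = -15.66″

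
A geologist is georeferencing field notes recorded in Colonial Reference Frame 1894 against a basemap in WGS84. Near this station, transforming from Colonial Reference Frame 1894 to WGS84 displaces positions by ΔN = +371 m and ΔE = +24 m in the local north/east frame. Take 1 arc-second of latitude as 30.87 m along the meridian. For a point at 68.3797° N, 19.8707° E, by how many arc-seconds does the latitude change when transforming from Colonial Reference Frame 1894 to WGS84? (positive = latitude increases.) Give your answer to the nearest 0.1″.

1″ of latitude = 30.87 m, so Δφ = 371.0 / 30.87 = 12.018″.

Δφ = 12.0″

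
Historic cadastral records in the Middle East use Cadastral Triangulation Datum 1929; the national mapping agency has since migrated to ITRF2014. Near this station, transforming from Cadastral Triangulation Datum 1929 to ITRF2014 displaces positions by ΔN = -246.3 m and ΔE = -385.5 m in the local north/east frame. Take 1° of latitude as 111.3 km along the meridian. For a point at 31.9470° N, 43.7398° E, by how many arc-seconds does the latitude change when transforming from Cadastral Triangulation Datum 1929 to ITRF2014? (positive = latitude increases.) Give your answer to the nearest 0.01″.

1° of latitude = 111.3 km, so Δφ = -246.3 / 111300 = -0.0022129° = -7.967″.

Δφ = -7.97″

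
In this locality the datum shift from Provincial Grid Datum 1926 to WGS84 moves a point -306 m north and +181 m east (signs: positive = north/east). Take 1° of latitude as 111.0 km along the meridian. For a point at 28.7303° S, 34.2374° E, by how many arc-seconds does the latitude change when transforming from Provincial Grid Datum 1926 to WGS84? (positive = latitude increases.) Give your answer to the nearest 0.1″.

1° of latitude = 111.0 km, so Δφ = -306.0 / 111000 = -0.0027568° = -9.924″.

Δφ = -9.9″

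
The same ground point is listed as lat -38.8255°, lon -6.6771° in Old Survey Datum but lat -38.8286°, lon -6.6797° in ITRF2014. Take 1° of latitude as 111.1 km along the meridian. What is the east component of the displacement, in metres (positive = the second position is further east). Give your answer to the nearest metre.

ΔE = -225 m

Δφ = -38.8286° − -38.8255° = -0.0031°; Δλ = -6.6797° − -6.6771° = -0.0026°.
ΔN = Δφ × 111100 = -344.4 m; ΔE = Δλ × 111100 × cos(-38.8255°) = -0.0026 × 111100 × 0.779059 = -225.0 m.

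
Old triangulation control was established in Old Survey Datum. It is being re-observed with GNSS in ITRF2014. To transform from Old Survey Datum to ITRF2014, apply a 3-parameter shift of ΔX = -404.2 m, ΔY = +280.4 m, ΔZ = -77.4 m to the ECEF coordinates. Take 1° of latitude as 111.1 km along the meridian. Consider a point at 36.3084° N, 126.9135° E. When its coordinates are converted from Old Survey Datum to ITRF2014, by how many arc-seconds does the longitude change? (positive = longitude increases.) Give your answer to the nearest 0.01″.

Δλ = 6.22″

sin φ = 0.592131, cos φ = 0.805841, sin λ = 0.799543, cos λ = -0.600609.
East component: ΔE = −sin λ·ΔX + cos λ·ΔY = −(0.799543)(-404.2) + (-0.600609)(280.4) = 154.76 m.
1° of latitude spans 111100 m; at latitude φ, 1° of longitude spans that × cos φ = 89529.0 m, so Δλ = 154.76 / 89529.0 × 3600 = 6.223″.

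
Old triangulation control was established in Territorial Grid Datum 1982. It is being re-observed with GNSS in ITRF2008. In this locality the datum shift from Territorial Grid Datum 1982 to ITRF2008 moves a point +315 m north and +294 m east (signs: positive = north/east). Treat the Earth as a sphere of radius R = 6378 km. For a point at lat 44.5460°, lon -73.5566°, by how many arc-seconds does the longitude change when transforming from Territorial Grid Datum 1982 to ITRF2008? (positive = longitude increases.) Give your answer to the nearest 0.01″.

Δλ = 13.34″

At latitude 44.5460°, cos φ = 0.712687.
One radian of longitude at latitude φ spans R cos φ, so Δλ = ΔE / (R cos φ) = 294.0 / (6378000 × 0.712687) = 6.4679e-05 rad = 13.341″.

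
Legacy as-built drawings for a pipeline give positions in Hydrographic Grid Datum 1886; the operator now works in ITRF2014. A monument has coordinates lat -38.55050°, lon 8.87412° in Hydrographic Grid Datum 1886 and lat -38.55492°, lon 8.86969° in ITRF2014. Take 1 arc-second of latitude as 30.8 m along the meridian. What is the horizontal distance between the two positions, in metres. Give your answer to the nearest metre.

Δφ = -38.55492° − -38.55050° = -0.00442°; Δλ = 8.86969° − 8.87412° = -0.00443°.
1° of latitude = 3600 × 30.80 = 110880 m.
ΔN = Δφ × 110880 = -490.1 m; ΔE = Δλ × 110880 × cos(-38.55050°) = -0.00443 × 110880 × 0.782059 = -384.1 m.
Distance = √(ΔE² + ΔN²) = √((-384.1)² + (-490.1)²) = 622.7 m.

623 m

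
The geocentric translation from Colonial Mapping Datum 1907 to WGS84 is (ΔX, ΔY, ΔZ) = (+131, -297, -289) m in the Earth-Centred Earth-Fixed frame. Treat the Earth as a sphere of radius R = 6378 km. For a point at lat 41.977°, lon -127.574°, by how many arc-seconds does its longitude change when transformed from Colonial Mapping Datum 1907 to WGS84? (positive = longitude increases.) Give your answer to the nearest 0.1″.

Δλ = 12.4″

sin φ = 0.668832, cos φ = 0.743413, sin λ = -0.792566, cos λ = -0.609786.
East component: ΔE = −sin λ·ΔX + cos λ·ΔY = −(-0.792566)(131) + (-0.609786)(-297) = 284.93 m.
1° of latitude spans πR/180 = 111317 m; at latitude φ, 1° of longitude spans that × cos φ = 82754.6 m, so Δλ = 284.93 / 82754.6 × 3600 = 12.395″.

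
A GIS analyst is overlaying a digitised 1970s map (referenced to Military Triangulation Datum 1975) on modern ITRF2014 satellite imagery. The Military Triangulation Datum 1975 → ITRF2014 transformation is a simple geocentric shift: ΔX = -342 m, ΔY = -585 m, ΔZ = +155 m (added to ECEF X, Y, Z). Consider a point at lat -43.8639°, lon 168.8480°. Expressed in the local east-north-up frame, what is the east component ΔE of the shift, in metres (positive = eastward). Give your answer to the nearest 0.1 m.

ΔE = 640.1 m

At φ = -43.8639°, λ = 168.8480°: sin φ = -0.692948, cos φ = 0.720988, sin λ = 0.193412, cos λ = -0.981118.
ΔE = −sin λ·ΔX + cos λ·ΔY = −(0.193412)·(-342) + (-0.981118)·(-585) = 640.10 m.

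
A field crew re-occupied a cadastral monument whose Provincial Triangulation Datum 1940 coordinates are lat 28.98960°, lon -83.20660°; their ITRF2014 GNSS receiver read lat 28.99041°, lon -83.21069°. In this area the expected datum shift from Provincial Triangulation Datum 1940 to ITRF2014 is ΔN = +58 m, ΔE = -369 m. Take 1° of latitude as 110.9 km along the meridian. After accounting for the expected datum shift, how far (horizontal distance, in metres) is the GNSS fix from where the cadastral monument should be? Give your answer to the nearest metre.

Observed coordinate differences: Δφ = +0.00081°, Δλ = -0.00409°.
Converting to metres (1° lat = 110900 m, cos φ = 0.874708): observed ΔN = 89.8 m, observed ΔE = -396.8 m.
Subtracting the expected shift leaves a residual of 89.8 − (58) = 31.8 m north and -396.8 − (-369) = -27.8 m east.
Residual distance = √(31.8² + (-27.8)²) = 42.2 m.

42 m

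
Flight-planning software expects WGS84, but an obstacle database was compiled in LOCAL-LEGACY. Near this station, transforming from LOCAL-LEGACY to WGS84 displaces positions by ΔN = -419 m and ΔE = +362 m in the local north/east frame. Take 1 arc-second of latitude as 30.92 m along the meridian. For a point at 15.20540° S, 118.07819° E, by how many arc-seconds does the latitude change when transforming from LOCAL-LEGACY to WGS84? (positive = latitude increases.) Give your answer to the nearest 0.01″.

1″ of latitude = 30.92 m, so Δφ = -419.0 / 30.92 = -13.551″.

Δφ = -13.55″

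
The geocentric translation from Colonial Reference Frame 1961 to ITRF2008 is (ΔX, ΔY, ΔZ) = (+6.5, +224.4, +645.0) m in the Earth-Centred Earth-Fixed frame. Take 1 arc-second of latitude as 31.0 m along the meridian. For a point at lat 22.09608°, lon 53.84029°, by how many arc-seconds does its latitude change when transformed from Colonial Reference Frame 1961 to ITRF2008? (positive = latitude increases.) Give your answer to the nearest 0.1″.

sin φ = 0.376161, cos φ = 0.926554, sin λ = 0.807375, cos λ = 0.590038.
North component: ΔN = −sin φ cos λ·ΔX − sin φ sin λ·ΔY + cos φ·ΔZ = −(0.376161)(0.590038)(6.5) − (0.376161)(0.807375)(224.4) + (0.926554)(645.0) = 528.03 m.
1° of latitude spans 3600 × 31.00 = 111600 m, so Δφ = 528.03 / 111600 × 3600 = 17.033″.

Δφ = 17.0″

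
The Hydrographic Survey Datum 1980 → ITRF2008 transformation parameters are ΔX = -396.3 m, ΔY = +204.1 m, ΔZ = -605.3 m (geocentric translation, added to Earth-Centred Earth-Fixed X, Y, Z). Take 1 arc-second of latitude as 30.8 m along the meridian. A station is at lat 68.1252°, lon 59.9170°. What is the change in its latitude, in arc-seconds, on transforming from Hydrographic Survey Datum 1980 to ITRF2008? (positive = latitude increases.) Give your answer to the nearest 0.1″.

Δφ = -6.7″

sin φ = 0.928000, cos φ = 0.372580, sin λ = 0.865300, cos λ = 0.501254.
North component: ΔN = −sin φ cos λ·ΔX − sin φ sin λ·ΔY + cos φ·ΔZ = −(0.928000)(0.501254)(-396.3) − (0.928000)(0.865300)(204.1) + (0.372580)(-605.3) = -205.07 m.
1° of latitude spans 3600 × 30.80 = 110880 m, so Δφ = -205.07 / 110880 × 3600 = -6.658″.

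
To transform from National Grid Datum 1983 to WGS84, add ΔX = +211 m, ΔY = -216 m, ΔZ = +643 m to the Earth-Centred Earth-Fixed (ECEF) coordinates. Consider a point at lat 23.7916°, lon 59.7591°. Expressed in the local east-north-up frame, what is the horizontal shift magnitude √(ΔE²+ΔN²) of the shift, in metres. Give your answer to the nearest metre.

686 m

At φ = 23.7916°, λ = 59.7591°: sin φ = 0.403411, cos φ = 0.915019, sin λ = 0.863916, cos λ = 0.503637.
ΔE = −sin λ·ΔX + cos λ·ΔY = −(0.863916)·(211) + (0.503637)·(-216) = -291.07 m.
ΔN = −sin φ cos λ·ΔX − sin φ sin λ·ΔY + cos φ·ΔZ = −(0.403411)(0.503637)(211) − (0.403411)(0.863916)(-216) + (0.915019)(643) = 620.77 m.
Horizontal magnitude = √(ΔE² + ΔN²) = √((-291.07)² + 620.77²) = 685.62 m.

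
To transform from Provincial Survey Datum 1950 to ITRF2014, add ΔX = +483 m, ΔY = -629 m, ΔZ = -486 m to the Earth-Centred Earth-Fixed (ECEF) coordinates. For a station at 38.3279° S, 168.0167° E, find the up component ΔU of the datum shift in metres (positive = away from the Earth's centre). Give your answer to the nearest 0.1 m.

At φ = -38.3279°, λ = 168.0167°: sin φ = -0.620161, cos φ = 0.784474, sin λ = 0.207627, cos λ = -0.978208.
ΔU = cos φ cos λ·ΔX + cos φ sin λ·ΔY + sin φ·ΔZ = (0.784474)(-0.978208)(483) + (0.784474)(0.207627)(-629) + (-0.620161)(-486) = -171.70 m.

ΔU = -171.7 m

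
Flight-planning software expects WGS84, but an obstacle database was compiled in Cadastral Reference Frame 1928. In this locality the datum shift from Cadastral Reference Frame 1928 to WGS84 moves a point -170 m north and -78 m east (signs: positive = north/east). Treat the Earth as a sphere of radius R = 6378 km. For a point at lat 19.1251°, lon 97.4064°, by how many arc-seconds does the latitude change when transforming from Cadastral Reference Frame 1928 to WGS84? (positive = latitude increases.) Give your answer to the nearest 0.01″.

On a sphere of radius R, 1 rad of latitude = R, so Δφ = ΔN / R = -170.0 / 6378000 = -2.6654e-05 rad = -5.498″.

Δφ = -5.50″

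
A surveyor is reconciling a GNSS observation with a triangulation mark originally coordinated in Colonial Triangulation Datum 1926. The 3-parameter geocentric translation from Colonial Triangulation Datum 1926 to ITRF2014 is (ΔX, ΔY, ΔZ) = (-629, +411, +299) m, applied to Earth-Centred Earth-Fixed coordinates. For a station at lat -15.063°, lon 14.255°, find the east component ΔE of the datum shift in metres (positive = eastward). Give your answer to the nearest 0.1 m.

ΔE = 553.2 m

At φ = -15.063°, λ = 14.255°: sin φ = -0.259881, cos φ = 0.965641, sin λ = 0.246238, cos λ = 0.969209.
ΔE = −sin λ·ΔX + cos λ·ΔY = −(0.246238)·(-629) + (0.969209)·(411) = 553.23 m.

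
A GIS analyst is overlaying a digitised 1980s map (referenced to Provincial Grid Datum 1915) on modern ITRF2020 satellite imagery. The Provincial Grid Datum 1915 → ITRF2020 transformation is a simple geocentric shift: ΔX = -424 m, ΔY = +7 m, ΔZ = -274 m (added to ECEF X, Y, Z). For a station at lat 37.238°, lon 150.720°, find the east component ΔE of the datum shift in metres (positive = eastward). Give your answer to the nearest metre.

At φ = 37.238°, λ = 150.720°: sin φ = 0.605127, cos φ = 0.796129, sin λ = 0.489078, cos λ = -0.872240.
ΔE = −sin λ·ΔX + cos λ·ΔY = −(0.489078)·(-424) + (-0.872240)·(7) = 201.26 m.

ΔE = 201 m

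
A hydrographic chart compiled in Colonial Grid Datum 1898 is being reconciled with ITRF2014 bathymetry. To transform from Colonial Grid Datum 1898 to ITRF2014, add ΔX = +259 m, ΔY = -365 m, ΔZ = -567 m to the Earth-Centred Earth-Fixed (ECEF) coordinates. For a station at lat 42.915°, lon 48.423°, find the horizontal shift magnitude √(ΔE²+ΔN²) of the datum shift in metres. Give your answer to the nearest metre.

557 m

At φ = 42.915°, λ = 48.423°: sin φ = 0.680913, cos φ = 0.732365, sin λ = 0.748065, cos λ = 0.663626.
ΔE = −sin λ·ΔX + cos λ·ΔY = −(0.748065)·(259) + (0.663626)·(-365) = -435.97 m.
ΔN = −sin φ cos λ·ΔX − sin φ sin λ·ΔY + cos φ·ΔZ = −(0.680913)(0.663626)(259) − (0.680913)(0.748065)(-365) + (0.732365)(-567) = -346.37 m.
Horizontal magnitude = √(ΔE² + ΔN²) = √((-435.97)² + (-346.37)²) = 556.81 m.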